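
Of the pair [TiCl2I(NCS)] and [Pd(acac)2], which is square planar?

[Pd(acac)2]

For [TiCl2I(NCS)]: Each chloride is −1; each iodide is −1; each isothiocyanate is −1; balancing the 0 overall charge requires Ti(IV). Ti sits in group 4, so the d-electron count is 4 − 4 = 0. A d⁰ ion has no crystal-field stabilisation preference between square planar and tetrahedral, so four ligands adopt the sterically favoured tetrahedral geometry. → tetrahedral.
For [Pd(acac)2]: Each acetylacetonate is −1; balancing the 0 overall charge requires Pd(II). Group 10 minus oxidation state 2 gives a d⁸ configuration. A 4d d⁸ ion has a large crystal-field splitting; square planar leaves the high-energy d_{x²−y²} orbital empty and maximises CFSE. → square planar.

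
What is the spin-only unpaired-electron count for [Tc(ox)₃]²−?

Summing ligand charges against the −2 overall charge gives an oxidation state of +4 for technetium.
Group 7 minus oxidation state 4 gives a d³ configuration.
Counting donor atoms: 3×oxalate (bidentate) → 6 donors. Coordination number = 6.
In an octahedral field the d³ configuration is t₂g³e_g⁰ (only one arrangement possible), giving 3 unpaired electrons.

3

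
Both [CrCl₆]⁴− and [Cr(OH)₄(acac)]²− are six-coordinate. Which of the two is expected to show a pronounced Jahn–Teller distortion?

[CrCl₆]⁴−

[CrCl₆]⁴−: Summing ligand charges against the −4 overall charge gives an oxidation state of +2 for chromium. Chromium is a group-6 element; Cr(II) is therefore d⁴. Chloride is a weak-field ligand for a first-row metal, so the complex is high-spin. The t₂g³e_g¹ (high-spin) configuration has an unevenly filled e_g set; the Jahn–Teller theorem predicts a tetragonal distortion (typically axial elongation) to lift the degeneracy.
[Cr(OH)₄(acac)]²−: Summing ligand charges against the −2 overall charge gives an oxidation state of +3 for chromium. Chromium is a group-6 element; Cr(III) is therefore d³. The d³ configuration leaves the e_g set evenly filled (or empty) — no strong Jahn–Teller driving force.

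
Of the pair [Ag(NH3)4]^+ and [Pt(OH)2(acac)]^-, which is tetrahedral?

[Ag(NH3)4]^+

For [Ag(NH3)4]^+: Summing ligand charges against the +1 overall charge gives an oxidation state of +1 for silver. Group 11 minus oxidation state 1 gives a d¹⁰ configuration. A d¹⁰ ion has no crystal-field stabilisation preference between square planar and tetrahedral, so four ligands adopt the sterically favoured tetrahedral geometry. → tetrahedral.
For [Pt(OH)2(acac)]^-: Each hydroxide is −1; each acetylacetonate is −1; balancing the −1 overall charge requires Pt(II). Pt sits in group 10, so the d-electron count is 10 − 2 = 8. A 5d d⁸ ion has a large crystal-field splitting; square planar leaves the high-energy d_{x²−y²} orbital empty and maximises CFSE. → square planar.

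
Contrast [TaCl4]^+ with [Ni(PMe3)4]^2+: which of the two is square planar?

For [TaCl4]^+: Summing ligand charges against the +1 overall charge gives an oxidation state of +5 for tantalum. Tantalum is a group-5 element; Ta(V) is therefore d⁰. A d⁰ ion has no crystal-field stabilisation preference between square planar and tetrahedral, so four ligands adopt the sterically favoured tetrahedral geometry. → tetrahedral.
For [Ni(PMe3)4]^2+: Trimethylphosphine is neutral; balancing the +2 overall charge requires Ni(II). Ni sits in group 10, so the d-electron count is 10 − 2 = 8. Trimethylphosphine is a strong-field ligand (high in the spectrochemical series). A 3d d⁸ ion with strong-field ligands gains enough CFSE to favour square planar over tetrahedral. → square planar.

[Ni(PMe3)4]^2+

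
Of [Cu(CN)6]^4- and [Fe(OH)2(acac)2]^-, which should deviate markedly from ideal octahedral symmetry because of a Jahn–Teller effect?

[Cu(CN)6]^4-

[Cu(CN)6]^4-: Ligand charges: each cyanide is −1. With an overall charge of −4 the copper centre must be in the +2 oxidation state. Copper is a group-11 element; Cu(II) is therefore d⁹. The t₂g⁶e_g³ configuration has an unevenly filled e_g set; the Jahn–Teller theorem predicts a tetragonal distortion (typically axial elongation) to lift the degeneracy.
[Fe(OH)2(acac)2]^-: Ligand charges: each hydroxide is −1; each acetylacetonate is −1. With an overall charge of −1 the iron centre must be in the +3 oxidation state. Iron is a group-8 element; Fe(III) is therefore d⁵. Acetylacetonate and hydroxide are weak-field ligands for a first-row metal, so the complex is high-spin. The d⁵ configuration leaves the e_g set evenly filled (or empty) — no strong Jahn–Teller driving force.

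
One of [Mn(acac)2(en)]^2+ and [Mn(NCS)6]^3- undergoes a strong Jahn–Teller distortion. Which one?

[Mn(acac)2(en)]^2+: Ligand charges: each acetylacetonate is −1; ethylenediamine is neutral. With an overall charge of +2 the manganese centre must be in the +4 oxidation state. Group 7 minus oxidation state 4 gives a d³ configuration. The d³ configuration leaves the e_g set evenly filled (or empty) — no strong Jahn–Teller driving force.
[Mn(NCS)6]^3-: Summing ligand charges against the −3 overall charge gives an oxidation state of +3 for manganese. Mn sits in group 7, so the d-electron count is 7 − 3 = 4. Isothiocyanate is a weak-field ligand for a first-row metal, so the complex is high-spin. The t₂g³e_g¹ (high-spin) configuration has an unevenly filled e_g set; the Jahn–Teller theorem predicts a tetragonal distortion (typically axial elongation) to lift the degeneracy.

[Mn(NCS)6]^3-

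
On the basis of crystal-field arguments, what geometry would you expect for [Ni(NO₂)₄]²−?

Each nitro (N-bound nitrite) is −1; balancing the −2 overall charge requires Ni(II).
Nickel is a group-10 element; Ni(II) is therefore d⁸.
Coordination number: 4.
Nitro (N-bound nitrite) is a strong-field ligand (high in the spectrochemical series).
A 3d d⁸ ion with strong-field ligands gains enough CFSE to favour square planar over tetrahedral.

square planar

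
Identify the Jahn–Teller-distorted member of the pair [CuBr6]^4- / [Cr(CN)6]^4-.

[CuBr6]^4-: Ligand charges: each bromide is −1. With an overall charge of −4 the copper centre must be in the +2 oxidation state. Cu sits in group 11, so the d-electron count is 11 − 2 = 9. The t₂g⁶e_g³ configuration has an unevenly filled e_g set; the Jahn–Teller theorem predicts a tetragonal distortion (typically axial elongation) to lift the degeneracy.
[Cr(CN)6]^4-: Summing ligand charges against the −4 overall charge gives an oxidation state of +2 for chromium. Group 6 minus oxidation state 2 gives a d⁴ configuration. Cyanide is a strong-field ligand (high in the spectrochemical series) for a first-row metal, so the complex is low-spin. The d⁴ configuration leaves the e_g set evenly filled (or empty) — no strong Jahn–Teller driving force.

[CuBr6]^4-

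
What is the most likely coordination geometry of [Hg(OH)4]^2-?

tetrahedral

Each hydroxide is −1; balancing the −2 overall charge requires Hg(II).
Group 12 minus oxidation state 2 gives a d¹⁰ configuration.
With 4 monodentate ligands the coordination number is 4.
A d¹⁰ ion has no crystal-field stabilisation preference between square planar and tetrahedral, so four ligands adopt the sterically favoured tetrahedral geometry.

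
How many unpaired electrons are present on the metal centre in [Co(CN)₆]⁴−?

Each cyanide is −1; balancing the −4 overall charge requires Co(II).
Group 9 minus oxidation state 2 gives a d⁷ configuration.
The spin state decides the count: Cyanide is a strong-field ligand (high in the spectrochemical series) for a first-row metal, so the complex is low-spin.
An octahedral low-spin d⁷ ion is t₂g⁶e_g¹, giving 1 unpaired electron.

1 unpaired electron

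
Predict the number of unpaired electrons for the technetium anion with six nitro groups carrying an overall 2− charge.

3 unpaired electrons

Each nitro (N-bound nitrite) is −1; balancing the −2 overall charge requires Tc(IV).
Technetium is a group-7 element; Tc(IV) is therefore d³.
In an octahedral field the d³ configuration is t₂g³e_g⁰ (only one arrangement possible), giving 3 unpaired electrons.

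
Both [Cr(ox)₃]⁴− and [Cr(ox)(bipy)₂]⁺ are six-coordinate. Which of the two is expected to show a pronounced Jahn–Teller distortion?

[Cr(ox)₃]⁴−

[Cr(ox)₃]⁴−: Summing ligand charges against the −4 overall charge gives an oxidation state of +2 for chromium. Chromium is a group-6 element; Cr(II) is therefore d⁴. Oxalate is a weak-field ligand for a first-row metal, so the complex is high-spin. The t₂g³e_g¹ (high-spin) configuration has an unevenly filled e_g set; the Jahn–Teller theorem predicts a tetragonal distortion (typically axial elongation) to lift the degeneracy.
[Cr(ox)(bipy)₂]⁺: Each oxalate is −2; 2,2′-bipyridine is neutral; balancing the +1 overall charge requires Cr(III). Chromium is a group-6 element; Cr(III) is therefore d³. The d³ configuration leaves the e_g set evenly filled (or empty) — no strong Jahn–Teller driving force.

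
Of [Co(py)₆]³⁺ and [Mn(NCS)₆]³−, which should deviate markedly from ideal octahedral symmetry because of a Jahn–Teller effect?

[Mn(NCS)₆]³−

[Co(py)₆]³⁺: Summing ligand charges against the +3 overall charge gives an oxidation state of +3 for cobalt. Group 9 minus oxidation state 3 gives a d⁶ configuration. Co(III) has an exceptionally large octahedral splitting and is low-spin with essentially every ligand except fluoride. The d⁶ configuration leaves the e_g set evenly filled (or empty) — no strong Jahn–Teller driving force.
[Mn(NCS)₆]³−: Each isothiocyanate is −1; balancing the −3 overall charge requires Mn(III). Mn sits in group 7, so the d-electron count is 7 − 3 = 4. Isothiocyanate is a weak-field ligand for a first-row metal, so the complex is high-spin. The t₂g³e_g¹ (high-spin) configuration has an unevenly filled e_g set; the Jahn–Teller theorem predicts a tetragonal distortion (typically axial elongation) to lift the degeneracy.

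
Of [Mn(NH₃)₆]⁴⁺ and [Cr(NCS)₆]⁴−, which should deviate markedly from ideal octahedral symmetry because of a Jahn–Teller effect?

[Cr(NCS)₆]⁴−

[Mn(NH₃)₆]⁴⁺: Summing ligand charges against the +4 overall charge gives an oxidation state of +4 for manganese. Group 7 minus oxidation state 4 gives a d³ configuration. The d³ configuration leaves the e_g set evenly filled (or empty) — no strong Jahn–Teller driving force.
[Cr(NCS)₆]⁴−: Each isothiocyanate is −1; balancing the −4 overall charge requires Cr(II). Cr sits in group 6, so the d-electron count is 6 − 2 = 4. Isothiocyanate is a weak-field ligand for a first-row metal, so the complex is high-spin. The t₂g³e_g¹ (high-spin) configuration has an unevenly filled e_g set; the Jahn–Teller theorem predicts a tetragonal distortion (typically axial elongation) to lift the degeneracy.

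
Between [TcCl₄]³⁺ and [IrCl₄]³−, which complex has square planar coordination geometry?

[IrCl₄]³−

For [TcCl₄]³⁺: Ligand charges: each chloride is −1. With an overall charge of +3 the technetium centre must be in the +7 oxidation state. Group 7 minus oxidation state 7 gives a d⁰ configuration. A d⁰ ion has no crystal-field stabilisation preference between square planar and tetrahedral, so four ligands adopt the sterically favoured tetrahedral geometry. → tetrahedral.
For [IrCl₄]³−: Each chloride is −1; balancing the −3 overall charge requires Ir(I). Ir sits in group 9, so the d-electron count is 9 − 1 = 8. A 5d d⁸ ion has a large crystal-field splitting; square planar leaves the high-energy d_{x²−y²} orbital empty and maximises CFSE. → square planar.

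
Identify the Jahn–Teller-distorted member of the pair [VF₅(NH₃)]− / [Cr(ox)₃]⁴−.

[Cr(ox)₃]⁴−

[VF₅(NH₃)]−: Each fluoride is −1; ammonia is neutral; balancing the −1 overall charge requires V(IV). Group 5 minus oxidation state 4 gives a d¹ configuration. The d¹ configuration leaves the e_g set evenly filled (or empty) — no strong Jahn–Teller driving force.
[Cr(ox)₃]⁴−: Summing ligand charges against the −4 overall charge gives an oxidation state of +2 for chromium. Group 6 minus oxidation state 2 gives a d⁴ configuration. Oxalate is a weak-field ligand for a first-row metal, so the complex is high-spin. The t₂g³e_g¹ (high-spin) configuration has an unevenly filled e_g set; the Jahn–Teller theorem predicts a tetragonal distortion (typically axial elongation) to lift the degeneracy.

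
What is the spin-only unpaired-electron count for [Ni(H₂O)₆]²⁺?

Summing ligand charges against the +2 overall charge gives an oxidation state of +2 for nickel.
Group 10 minus oxidation state 2 gives a d⁸ configuration.
In an octahedral field the d⁸ configuration is t₂g⁶e_g² (only one arrangement possible), giving 2 unpaired electrons.

2 unpaired electrons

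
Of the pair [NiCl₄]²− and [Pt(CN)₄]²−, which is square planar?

For [NiCl₄]²−: Ligand charges: each chloride is −1. With an overall charge of −2 the nickel centre must be in the +2 oxidation state. Nickel is a group-10 element; Ni(II) is therefore d⁸. Chloride is a weak-field ligand. With weak-field ligands the CFSE gain from square planar is small, so a 3d d⁸ ion takes the sterically preferred tetrahedral geometry. → tetrahedral.
For [Pt(CN)₄]²−: Summing ligand charges against the −2 overall charge gives an oxidation state of +2 for platinum. Pt sits in group 10, so the d-electron count is 10 − 2 = 8. A 5d d⁸ ion has a large crystal-field splitting; square planar leaves the high-energy d_{x²−y²} orbital empty and maximises CFSE. → square planar.

[Pt(CN)₄]²−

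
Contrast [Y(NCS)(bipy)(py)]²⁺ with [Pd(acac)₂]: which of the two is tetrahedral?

For [Y(NCS)(bipy)(py)]²⁺: Summing ligand charges against the +2 overall charge gives an oxidation state of +3 for yttrium. Y sits in group 3, so the d-electron count is 3 − 3 = 0. A d⁰ ion has no crystal-field stabilisation preference between square planar and tetrahedral, so four ligands adopt the sterically favoured tetrahedral geometry. → tetrahedral.
For [Pd(acac)₂]: Each acetylacetonate is −1; balancing the 0 overall charge requires Pd(II). Pd sits in group 10, so the d-electron count is 10 − 2 = 8. A 4d d⁸ ion has a large crystal-field splitting; square planar leaves the high-energy d_{x²−y²} orbital empty and maximises CFSE. → square planar.

[Y(NCS)(bipy)(py)]²⁺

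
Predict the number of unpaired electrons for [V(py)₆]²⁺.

3 unpaired electrons

Summing ligand charges against the +2 overall charge gives an oxidation state of +2 for vanadium.
Group 5 minus oxidation state 2 gives a d³ configuration.
In an octahedral field the d³ configuration is t₂g³e_g⁰ (only one arrangement possible), giving 3 unpaired electrons.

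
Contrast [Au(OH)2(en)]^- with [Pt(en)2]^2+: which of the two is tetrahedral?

[Au(OH)2(en)]^-

For [Au(OH)2(en)]^-: Each hydroxide is −1; ethylenediamine is neutral; balancing the −1 overall charge requires Au(I). Au sits in group 11, so the d-electron count is 11 − 1 = 10. A d¹⁰ ion has no crystal-field stabilisation preference between square planar and tetrahedral, so four ligands adopt the sterically favoured tetrahedral geometry. → tetrahedral.
For [Pt(en)2]^2+: Summing ligand charges against the +2 overall charge gives an oxidation state of +2 for platinum. Platinum is a group-10 element; Pt(II) is therefore d⁸. A 5d d⁸ ion has a large crystal-field splitting; square planar leaves the high-energy d_{x²−y²} orbital empty and maximises CFSE. → square planar.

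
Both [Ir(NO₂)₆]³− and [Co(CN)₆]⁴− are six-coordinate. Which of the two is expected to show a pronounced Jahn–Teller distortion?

[Co(CN)₆]⁴−

[Ir(NO₂)₆]³−: Summing ligand charges against the −3 overall charge gives an oxidation state of +3 for iridium. Iridium is a group-9 element; Ir(III) is therefore d⁶. A 5d ion has a large Δₒ and is invariably low-spin. The d⁶ configuration leaves the e_g set evenly filled (or empty) — no strong Jahn–Teller driving force.
[Co(CN)₆]⁴−: Summing ligand charges against the −4 overall charge gives an oxidation state of +2 for cobalt. Cobalt is a group-9 element; Co(II) is therefore d⁷. Cyanide is a strong-field ligand (high in the spectrochemical series) for a first-row metal, so the complex is low-spin. The t₂g⁶e_g¹ (low-spin) configuration has an unevenly filled e_g set; the Jahn–Teller theorem predicts a tetragonal distortion (typically axial elongation) to lift the degeneracy.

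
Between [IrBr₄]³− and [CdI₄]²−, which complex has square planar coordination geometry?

[IrBr₄]³−

For [IrBr₄]³−: Ligand charges: each bromide is −1. With an overall charge of −3 the iridium centre must be in the +1 oxidation state. Ir sits in group 9, so the d-electron count is 9 − 1 = 8. A 5d d⁸ ion has a large crystal-field splitting; square planar leaves the high-energy d_{x²−y²} orbital empty and maximises CFSE. → square planar.
For [CdI₄]²−: Ligand charges: each iodide is −1. With an overall charge of −2 the cadmium centre must be in the +2 oxidation state. Cadmium is a group-12 element; Cd(II) is therefore d¹⁰. A d¹⁰ ion has no crystal-field stabilisation preference between square planar and tetrahedral, so four ligands adopt the sterically favoured tetrahedral geometry. → tetrahedral.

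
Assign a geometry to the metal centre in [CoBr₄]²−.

Ligand charges: each bromide is −1. With an overall charge of −2 the cobalt centre must be in the +2 oxidation state.
Co sits in group 9, so the d-electron count is 9 − 2 = 7.
With 4 monodentate ligands the coordination number is 4.
Bromide is a weak-field ligand.
For a high-spin 3d d⁷ ion with weak-field ligands the small Δₜ gives little square-planar CFSE advantage, so four ligands adopt the sterically favoured tetrahedral geometry.

tetrahedral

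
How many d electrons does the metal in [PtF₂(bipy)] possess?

d⁸

Summing ligand charges against the 0 overall charge gives an oxidation state of +2 for platinum.
Group 10 minus oxidation state 2 gives a d⁸ configuration.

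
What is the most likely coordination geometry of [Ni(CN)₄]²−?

square planar

Each cyanide is −1; balancing the −2 overall charge requires Ni(II).
Nickel is a group-10 element; Ni(II) is therefore d⁸.
Coordination number: 4.
Cyanide is a strong-field ligand (high in the spectrochemical series).
A 3d d⁸ ion with strong-field ligands gains enough CFSE to favour square planar over tetrahedral.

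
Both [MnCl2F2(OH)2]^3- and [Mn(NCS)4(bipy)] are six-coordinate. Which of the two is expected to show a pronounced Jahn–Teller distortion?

[MnCl2F2(OH)2]^3-: Each chloride is −1; each fluoride is −1; each hydroxide is −1; balancing the −3 overall charge requires Mn(III). Mn sits in group 7, so the d-electron count is 7 − 3 = 4. Chloride, fluoride, and hydroxide are weak-field ligands for a first-row metal, so the complex is high-spin. The t₂g³e_g¹ (high-spin) configuration has an unevenly filled e_g set; the Jahn–Teller theorem predicts a tetragonal distortion (typically axial elongation) to lift the degeneracy.
[Mn(NCS)4(bipy)]: Summing ligand charges against the 0 overall charge gives an oxidation state of +4 for manganese. Mn sits in group 7, so the d-electron count is 7 − 4 = 3. The d³ configuration leaves the e_g set evenly filled (or empty) — no strong Jahn–Teller driving force.

[MnCl2F2(OH)2]^3-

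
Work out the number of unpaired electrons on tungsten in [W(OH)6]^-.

1 unpaired electron

Ligand charges: each hydroxide is −1. With an overall charge of −1 the tungsten centre must be in the +5 oxidation state.
Tungsten is a group-6 element; W(V) is therefore d¹.
In an octahedral field the d¹ configuration is t₂g¹e_g⁰ (only one arrangement possible), giving 1 unpaired electron.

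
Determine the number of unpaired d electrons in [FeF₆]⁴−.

4

Ligand charges: each fluoride is −1. With an overall charge of −4 the iron centre must be in the +2 oxidation state.
Group 8 minus oxidation state 2 gives a d⁶ configuration.
The spin state decides the count: Fluoride is a weak-field ligand for a first-row metal, so the complex is high-spin.
An octahedral high-spin d⁶ ion is t₂g⁴e_g², giving 4 unpaired electrons.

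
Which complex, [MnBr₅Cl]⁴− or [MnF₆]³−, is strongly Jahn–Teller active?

[MnBr₅Cl]⁴−: Each bromide is −1; each chloride is −1; balancing the −4 overall charge requires Mn(II). Manganese is a group-7 element; Mn(II) is therefore d⁵. Bromide and chloride are weak-field ligands for a first-row metal, so the complex is high-spin. The d⁵ configuration leaves the e_g set evenly filled (or empty) — no strong Jahn–Teller driving force.
[MnF₆]³−: Each fluoride is −1; balancing the −3 overall charge requires Mn(III). Mn sits in group 7, so the d-electron count is 7 − 3 = 4. Fluoride is a weak-field ligand for a first-row metal, so the complex is high-spin. The t₂g³e_g¹ (high-spin) configuration has an unevenly filled e_g set; the Jahn–Teller theorem predicts a tetragonal distortion (typically axial elongation) to lift the degeneracy.

[MnF₆]³−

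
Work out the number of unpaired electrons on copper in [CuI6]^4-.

Ligand charges: each iodide is −1. With an overall charge of −4 the copper centre must be in the +2 oxidation state.
Copper is a group-11 element; Cu(II) is therefore d⁹.
In an octahedral field the d⁹ configuration is t₂g⁶e_g³ (only one arrangement possible), giving 1 unpaired electron.

1 unpaired electron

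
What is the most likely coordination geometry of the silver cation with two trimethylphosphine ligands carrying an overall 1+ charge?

linear

Summing ligand charges against the +1 overall charge gives an oxidation state of +1 for silver.
Ag sits in group 11, so the d-electron count is 11 − 1 = 10.
Coordination number: 2.
A d¹⁰ ion with only two ligands adopts a linear arrangement (sp hybridisation; no CFSE preference).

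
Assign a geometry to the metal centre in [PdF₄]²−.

square planar

Each fluoride is −1; balancing the −2 overall charge requires Pd(II).
Palladium is a group-10 element; Pd(II) is therefore d⁸.
Coordination number: 4.
A 4d d⁸ ion has a large crystal-field splitting; square planar leaves the high-energy d_{x²−y²} orbital empty and maximises CFSE.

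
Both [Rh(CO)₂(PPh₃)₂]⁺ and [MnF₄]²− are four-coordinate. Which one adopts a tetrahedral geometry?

For [Rh(CO)₂(PPh₃)₂]⁺: Ligand charges: carbonyl is neutral; triphenylphosphine is neutral. With an overall charge of +1 the rhodium centre must be in the +1 oxidation state. Rh sits in group 9, so the d-electron count is 9 − 1 = 8. A 4d d⁸ ion has a large crystal-field splitting; square planar leaves the high-energy d_{x²−y²} orbital empty and maximises CFSE. → square planar.
For [MnF₄]²−: Each fluoride is −1; balancing the −2 overall charge requires Mn(II). Group 7 minus oxidation state 2 gives a d⁵ configuration. A high-spin d⁵ ion has zero CFSE in either geometry, so four ligands adopt the sterically favoured tetrahedral geometry. → tetrahedral.

[MnF₄]²−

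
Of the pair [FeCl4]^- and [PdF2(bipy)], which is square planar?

For [FeCl4]^-: Ligand charges: each chloride is −1. With an overall charge of −1 the iron centre must be in the +3 oxidation state. Group 8 minus oxidation state 3 gives a d⁵ configuration. A high-spin d⁵ ion has zero CFSE in either geometry, so four ligands adopt the sterically favoured tetrahedral geometry. → tetrahedral.
For [PdF2(bipy)]: Summing ligand charges against the 0 overall charge gives an oxidation state of +2 for palladium. Group 10 minus oxidation state 2 gives a d⁸ configuration. A 4d d⁸ ion has a large crystal-field splitting; square planar leaves the high-energy d_{x²−y²} orbital empty and maximises CFSE. → square planar.

[PdF2(bipy)]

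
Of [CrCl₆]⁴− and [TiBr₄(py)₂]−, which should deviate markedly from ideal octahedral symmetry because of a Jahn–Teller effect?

[CrCl₆]⁴−

[CrCl₆]⁴−: Summing ligand charges against the −4 overall charge gives an oxidation state of +2 for chromium. Chromium is a group-6 element; Cr(II) is therefore d⁴. Chloride is a weak-field ligand for a first-row metal, so the complex is high-spin. The t₂g³e_g¹ (high-spin) configuration has an unevenly filled e_g set; the Jahn–Teller theorem predicts a tetragonal distortion (typically axial elongation) to lift the degeneracy.
[TiBr₄(py)₂]−: Summing ligand charges against the −1 overall charge gives an oxidation state of +3 for titanium. Group 4 minus oxidation state 3 gives a d¹ configuration. The d¹ configuration leaves the e_g set evenly filled (or empty) — no strong Jahn–Teller driving force.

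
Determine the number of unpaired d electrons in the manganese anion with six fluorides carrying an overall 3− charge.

4 unpaired electrons

Each fluoride is −1; balancing the −3 overall charge requires Mn(III).
Manganese is a group-7 element; Mn(III) is therefore d⁴.
The spin state decides the count: Fluoride is a weak-field ligand for a first-row metal, so the complex is high-spin.
An octahedral high-spin d⁴ ion is t₂g³e_g¹, giving 4 unpaired electrons.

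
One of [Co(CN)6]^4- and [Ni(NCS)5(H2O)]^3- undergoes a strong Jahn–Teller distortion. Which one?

[Co(CN)6]^4-: Summing ligand charges against the −4 overall charge gives an oxidation state of +2 for cobalt. Group 9 minus oxidation state 2 gives a d⁷ configuration. Cyanide is a strong-field ligand (high in the spectrochemical series) for a first-row metal, so the complex is low-spin. The t₂g⁶e_g¹ (low-spin) configuration has an unevenly filled e_g set; the Jahn–Teller theorem predicts a tetragonal distortion (typically axial elongation) to lift the degeneracy.
[Ni(NCS)5(H2O)]^3-: Ligand charges: each isothiocyanate is −1; water is neutral. With an overall charge of −3 the nickel centre must be in the +2 oxidation state. Nickel is a group-10 element; Ni(II) is therefore d⁸. The d⁸ configuration leaves the e_g set evenly filled (or empty) — no strong Jahn–Teller driving force.

[Co(CN)6]^4-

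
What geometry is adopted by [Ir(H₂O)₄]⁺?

Water is neutral; balancing the +1 overall charge requires Ir(I).
Ir sits in group 9, so the d-electron count is 9 − 1 = 8.
Coordination number: 4.
A 5d d⁸ ion has a large crystal-field splitting; square planar leaves the high-energy d_{x²−y²} orbital empty and maximises CFSE.

square planar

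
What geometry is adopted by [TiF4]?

tetrahedral

Ligand charges: each fluoride is −1. With an overall charge of 0 the titanium centre must be in the +4 oxidation state.
Group 4 minus oxidation state 4 gives a d⁰ configuration.
Coordination number: 4.
A d⁰ ion has no crystal-field stabilisation preference between square planar and tetrahedral, so four ligands adopt the sterically favoured tetrahedral geometry.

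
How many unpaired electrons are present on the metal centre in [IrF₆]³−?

0

Summing ligand charges against the −3 overall charge gives an oxidation state of +3 for iridium.
Group 9 minus oxidation state 3 gives a d⁶ configuration.
The spin state decides the count: a 5d ion has a large Δₒ and is invariably low-spin.
An octahedral low-spin d⁶ ion is t₂g⁶e_g⁰, giving 0 unpaired electrons.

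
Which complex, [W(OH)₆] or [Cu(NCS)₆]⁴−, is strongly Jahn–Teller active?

[W(OH)₆]: Ligand charges: each hydroxide is −1. With an overall charge of 0 the tungsten centre must be in the +6 oxidation state. W sits in group 6, so the d-electron count is 6 − 6 = 0. The d⁰ configuration leaves the e_g set evenly filled (or empty) — no strong Jahn–Teller driving force.
[Cu(NCS)₆]⁴−: Summing ligand charges against the −4 overall charge gives an oxidation state of +2 for copper. Copper is a group-11 element; Cu(II) is therefore d⁹. The t₂g⁶e_g³ configuration has an unevenly filled e_g set; the Jahn–Teller theorem predicts a tetragonal distortion (typically axial elongation) to lift the degeneracy.

[Cu(NCS)₆]⁴−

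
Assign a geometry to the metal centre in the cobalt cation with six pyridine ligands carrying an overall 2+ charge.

octahedral

Pyridine is neutral; balancing the +2 overall charge requires Co(II).
Co sits in group 9, so the d-electron count is 9 − 2 = 7.
With 6 monodentate ligands the coordination number is 6.
Six donors around a single metal centre give an octahedral coordination sphere.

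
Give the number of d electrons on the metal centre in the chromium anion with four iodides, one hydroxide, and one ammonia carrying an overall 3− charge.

Ligand charges: each iodide is −1; each hydroxide is −1; ammonia is neutral. With an overall charge of −3 the chromium centre must be in the +2 oxidation state.
Chromium is a group-6 element; Cr(II) is therefore d⁴.

d⁴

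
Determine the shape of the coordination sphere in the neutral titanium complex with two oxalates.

Summing ligand charges against the 0 overall charge gives an oxidation state of +4 for titanium.
Titanium is a group-4 element; Ti(IV) is therefore d⁰.
Counting donor atoms: 2×oxalate (bidentate) → 4 donors. Coordination number = 4.
A d⁰ ion has no crystal-field stabilisation preference between square planar and tetrahedral, so four ligands adopt the sterically favoured tetrahedral geometry.

tetrahedral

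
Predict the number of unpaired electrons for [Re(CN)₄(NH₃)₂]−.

2 unpaired electrons

Each cyanide is −1; ammonia is neutral; balancing the −1 overall charge requires Re(III).
Rhenium is a group-7 element; Re(III) is therefore d⁴.
The spin state decides the count: a 5d ion has a large Δₒ and is invariably low-spin.
An octahedral low-spin d⁴ ion is t₂g⁴e_g⁰, giving 2 unpaired electrons.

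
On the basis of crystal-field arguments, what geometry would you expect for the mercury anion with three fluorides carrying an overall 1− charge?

Each fluoride is −1; balancing the −1 overall charge requires Hg(II).
Hg sits in group 12, so the d-electron count is 12 − 2 = 10.
With 3 monodentate ligands the coordination number is 3.
Three ligands around a d¹⁰ centre minimise repulsion in a trigonal-planar arrangement.

trigonal planar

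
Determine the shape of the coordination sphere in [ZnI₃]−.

trigonal planar

Summing ligand charges against the −1 overall charge gives an oxidation state of +2 for zinc.
Zn sits in group 12, so the d-electron count is 12 − 2 = 10.
With 3 monodentate ligands the coordination number is 3.
Three ligands around a d¹⁰ centre minimise repulsion in a trigonal-planar arrangement.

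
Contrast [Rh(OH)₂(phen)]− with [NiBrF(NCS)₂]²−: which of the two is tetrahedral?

For [Rh(OH)₂(phen)]−: Summing ligand charges against the −1 overall charge gives an oxidation state of +1 for rhodium. Rhodium is a group-9 element; Rh(I) is therefore d⁸. A 4d d⁸ ion has a large crystal-field splitting; square planar leaves the high-energy d_{x²−y²} orbital empty and maximises CFSE. → square planar.
For [NiBrF(NCS)₂]²−: Ligand charges: each bromide is −1; each fluoride is −1; each isothiocyanate is −1. With an overall charge of −2 the nickel centre must be in the +2 oxidation state. Group 10 minus oxidation state 2 gives a d⁸ configuration. Bromide, fluoride, and isothiocyanate are weak-field ligands. With weak-field ligands the CFSE gain from square planar is small, so a 3d d⁸ ion takes the sterically preferred tetrahedral geometry. → tetrahedral.

[NiBrF(NCS)₂]²−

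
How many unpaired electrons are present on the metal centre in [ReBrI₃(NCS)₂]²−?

Summing ligand charges against the −2 overall charge gives an oxidation state of +4 for rhenium.
Rhenium is a group-7 element; Re(IV) is therefore d³.
In an octahedral field the d³ configuration is t₂g³e_g⁰ (only one arrangement possible), giving 3 unpaired electrons.

3 unpaired electrons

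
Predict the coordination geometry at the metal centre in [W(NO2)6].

Each nitro (N-bound nitrite) is −1; balancing the 0 overall charge requires W(VI).
W sits in group 6, so the d-electron count is 6 − 6 = 0.
With 6 monodentate ligands the coordination number is 6.
Six donors around a single metal centre give an octahedral coordination sphere.

octahedral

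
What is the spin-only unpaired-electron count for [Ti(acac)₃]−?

Ligand charges: each acetylacetonate is −1. With an overall charge of −1 the titanium centre must be in the +2 oxidation state.
Group 4 minus oxidation state 2 gives a d² configuration.
Counting donor atoms: 3×acetylacetonate (bidentate) → 6 donors. Coordination number = 6.
In an octahedral field the d² configuration is t₂g²e_g⁰ (only one arrangement possible), giving 2 unpaired electrons.

2 unpaired electrons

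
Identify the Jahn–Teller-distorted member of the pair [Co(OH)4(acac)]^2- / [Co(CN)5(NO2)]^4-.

[Co(CN)5(NO2)]^4-

[Co(OH)4(acac)]^2-: Summing ligand charges against the −2 overall charge gives an oxidation state of +3 for cobalt. Group 9 minus oxidation state 3 gives a d⁶ configuration. Co(III) has an exceptionally large octahedral splitting and is low-spin with essentially every ligand except fluoride. The d⁶ configuration leaves the e_g set evenly filled (or empty) — no strong Jahn–Teller driving force.
[Co(CN)5(NO2)]^4-: Summing ligand charges against the −4 overall charge gives an oxidation state of +2 for cobalt. Group 9 minus oxidation state 2 gives a d⁷ configuration. Cyanide and nitro (N-bound nitrite) are strong-field ligands (high in the spectrochemical series) for a first-row metal, so the complex is low-spin. The t₂g⁶e_g¹ (low-spin) configuration has an unevenly filled e_g set; the Jahn–Teller theorem predicts a tetragonal distortion (typically axial elongation) to lift the degeneracy.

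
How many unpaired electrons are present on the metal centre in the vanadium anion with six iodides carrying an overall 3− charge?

2 unpaired electrons

Summing ligand charges against the −3 overall charge gives an oxidation state of +3 for vanadium.
Vanadium is a group-5 element; V(III) is therefore d².
In an octahedral field the d² configuration is t₂g²e_g⁰ (only one arrangement possible), giving 2 unpaired electrons.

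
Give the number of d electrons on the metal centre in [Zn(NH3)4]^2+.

Ammonia is neutral; balancing the +2 overall charge requires Zn(II).
Zn sits in group 12, so the d-electron count is 12 − 2 = 10.

d¹⁰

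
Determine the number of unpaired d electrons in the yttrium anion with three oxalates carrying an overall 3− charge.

Each oxalate is −2; balancing the −3 overall charge requires Y(III).
Y sits in group 3, so the d-electron count is 3 − 3 = 0.
Counting donor atoms: 3×oxalate (bidentate) → 6 donors. Coordination number = 6.
In an octahedral field the d⁰ configuration is t₂g⁰e_g⁰, giving 0 unpaired electrons.

0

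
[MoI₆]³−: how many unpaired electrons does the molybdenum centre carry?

3

Ligand charges: each iodide is −1. With an overall charge of −3 the molybdenum centre must be in the +3 oxidation state.
Group 6 minus oxidation state 3 gives a d³ configuration.
In an octahedral field the d³ configuration is t₂g³e_g⁰ (only one arrangement possible), giving 3 unpaired electrons.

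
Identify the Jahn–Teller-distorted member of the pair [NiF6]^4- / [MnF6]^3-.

[NiF6]^4-: Ligand charges: each fluoride is −1. With an overall charge of −4 the nickel centre must be in the +2 oxidation state. Ni sits in group 10, so the d-electron count is 10 − 2 = 8. The d⁸ configuration leaves the e_g set evenly filled (or empty) — no strong Jahn–Teller driving force.
[MnF6]^3-: Ligand charges: each fluoride is −1. With an overall charge of −3 the manganese centre must be in the +3 oxidation state. Group 7 minus oxidation state 3 gives a d⁴ configuration. Fluoride is a weak-field ligand for a first-row metal, so the complex is high-spin. The t₂g³e_g¹ (high-spin) configuration has an unevenly filled e_g set; the Jahn–Teller theorem predicts a tetragonal distortion (typically axial elongation) to lift the degeneracy.

[MnF6]^3-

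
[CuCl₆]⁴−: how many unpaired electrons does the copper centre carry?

Each chloride is −1; balancing the −4 overall charge requires Cu(II).
Group 11 minus oxidation state 2 gives a d⁹ configuration.
In an octahedral field the d⁹ configuration is t₂g⁶e_g³ (only one arrangement possible), giving 1 unpaired electron.

1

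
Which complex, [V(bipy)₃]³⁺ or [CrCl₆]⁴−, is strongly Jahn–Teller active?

[V(bipy)₃]³⁺: Summing ligand charges against the +3 overall charge gives an oxidation state of +3 for vanadium. Group 5 minus oxidation state 3 gives a d² configuration. The d² configuration leaves the e_g set evenly filled (or empty) — no strong Jahn–Teller driving force.
[CrCl₆]⁴−: Summing ligand charges against the −4 overall charge gives an oxidation state of +2 for chromium. Group 6 minus oxidation state 2 gives a d⁴ configuration. Chloride is a weak-field ligand for a first-row metal, so the complex is high-spin. The t₂g³e_g¹ (high-spin) configuration has an unevenly filled e_g set; the Jahn–Teller theorem predicts a tetragonal distortion (typically axial elongation) to lift the degeneracy.

[CrCl₆]⁴−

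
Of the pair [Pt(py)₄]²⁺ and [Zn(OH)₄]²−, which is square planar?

For [Pt(py)₄]²⁺: Summing ligand charges against the +2 overall charge gives an oxidation state of +2 for platinum. Group 10 minus oxidation state 2 gives a d⁸ configuration. A 5d d⁸ ion has a large crystal-field splitting; square planar leaves the high-energy d_{x²−y²} orbital empty and maximises CFSE. → square planar.
For [Zn(OH)₄]²−: Summing ligand charges against the −2 overall charge gives an oxidation state of +2 for zinc. Group 12 minus oxidation state 2 gives a d¹⁰ configuration. A d¹⁰ ion has no crystal-field stabilisation preference between square planar and tetrahedral, so four ligands adopt the sterically favoured tetrahedral geometry. → tetrahedral.

[Pt(py)₄]²⁺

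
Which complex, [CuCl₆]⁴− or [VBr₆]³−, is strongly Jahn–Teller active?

[CuCl₆]⁴−

[CuCl₆]⁴−: Ligand charges: each chloride is −1. With an overall charge of −4 the copper centre must be in the +2 oxidation state. Group 11 minus oxidation state 2 gives a d⁹ configuration. The t₂g⁶e_g³ configuration has an unevenly filled e_g set; the Jahn–Teller theorem predicts a tetragonal distortion (typically axial elongation) to lift the degeneracy.
[VBr₆]³−: Summing ligand charges against the −3 overall charge gives an oxidation state of +3 for vanadium. Group 5 minus oxidation state 3 gives a d² configuration. The d² configuration leaves the e_g set evenly filled (or empty) — no strong Jahn–Teller driving force.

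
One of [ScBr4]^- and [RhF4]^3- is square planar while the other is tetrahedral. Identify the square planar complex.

For [ScBr4]^-: Summing ligand charges against the −1 overall charge gives an oxidation state of +3 for scandium. Group 3 minus oxidation state 3 gives a d⁰ configuration. A d⁰ ion has no crystal-field stabilisation preference between square planar and tetrahedral, so four ligands adopt the sterically favoured tetrahedral geometry. → tetrahedral.
For [RhF4]^3-: Summing ligand charges against the −3 overall charge gives an oxidation state of +1 for rhodium. Rh sits in group 9, so the d-electron count is 9 − 1 = 8. A 4d d⁸ ion has a large crystal-field splitting; square planar leaves the high-energy d_{x²−y²} orbital empty and maximises CFSE. → square planar.

[RhF4]^3-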